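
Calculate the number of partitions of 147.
30388671978

p(n) counts ways to write n as a sum of positive integers (order ignored).
Euler's pentagonal recurrence: p(k) = p(k-1) + p(k-2) - p(k-5) - p(k-7) + p(k-12) + p(k-15) - ... (offsets j(3j∓1)/2, signs ++--, p(0)=1, p(<0)=0).
DP table for k = 0..146: p(0)=1, p(1)=1, p(2)=2, p(3)=3, p(4)=5, p(5)=7, p(6)=11, p(7)=15, p(8)=22, p(9)=30, p(10)=42, p(11)=56, p(12)=77, p(13)=101, p(14)=135, p(15)=176, p(16)=231, p(17)=297, p(18)=385, p(19)=490, p(20)=627, p(21)=792, p(22)=1002, p(23)=1255, p(24)=1575, p(25)=1958, p(26)=2436, p(27)=3010, p(28)=3718, p(29)=4565, p(30)=5604, p(31)=6842, p(32)=8349, p(33)=10143, p(34)=12310, p(35)=14883, p(36)=17977, p(37)=21637, p(38)=26015, p(39)=31185, p(40)=37338, p(41)=44583, p(42)=53174, p(43)=63261, p(44)=75175, p(45)=89134, p(46)=105558, p(47)=124754, p(48)=147273, p(49)=173525, p(50)=204226, p(51)=239943, p(52)=281589, p(53)=329931, p(54)=386155, p(55)=451276, p(56)=526823, p(57)=614154, p(58)=715220, p(59)=831820, p(60)=966467, p(61)=1121505, p(62)=1300156, p(63)=1505499, p(64)=1741630, p(65)=2012558, p(66)=2323520, p(67)=2679689, p(68)=3087735, p(69)=3554345, p(70)=4087968, p(71)=4697205, p(72)=5392783, p(73)=6185689, p(74)=7089500, p(75)=8118264, p(76)=9289091, p(77)=10619863, p(78)=12132164, p(79)=13848650, p(80)=15796476, p(81)=18004327, p(82)=20506255, p(83)=23338469, p(84)=26543660, p(85)=30167357, p(86)=34262962, p(87)=38887673, p(88)=44108109, p(89)=49995925, p(90)=56634173, p(91)=64112359, p(92)=72533807, p(93)=82010177, p(94)=92669720, p(95)=104651419, p(96)=118114304, p(97)=133230930, p(98)=150198136, p(99)=169229875, p(100)=190569292, p(101)=214481126, p(102)=241265379, p(103)=271248950, p(104)=304801365, p(105)=342325709, p(106)=384276336, p(107)=431149389, p(108)=483502844, p(109)=541946240, p(110)=607163746, p(111)=679903203, p(112)=761002156, p(113)=851376628, p(114)=952050665, p(115)=1064144451, p(116)=1188908248, p(117)=1327710076, p(118)=1482074143, p(119)=1653668665, p(120)=1844349560, p(121)=2056148051, p(122)=2291320912, p(123)=2552338241, p(124)=2841940500, p(125)=3163127352, p(126)=3519222692, p(127)=3913864295, p(128)=4351078600, p(129)=4835271870, p(130)=5371315400, p(131)=5964539504, p(132)=6620830889, p(133)=7346629512, p(134)=8149040695, p(135)=9035836076, p(136)=10015581680, p(137)=11097645016, p(138)=12292341831, p(139)=13610949895, p(140)=15065878135, p(141)=16670689208, p(142)=18440293320, p(143)=20390982757, p(144)=22540654445, p(145)=24908858009, p(146)=27517052599.
Final step: p(147) = p(146) + p(145) - p(142) - p(140) + p(135) + p(132) - p(125) - p(121) + p(112) + p(107) - p(96) - p(90) + p(77) + p(70) - p(55) - p(47) + p(30) + p(21) - p(2)
= 27517052599 + 24908858009 - 18440293320 - 15065878135 + 9035836076 + 6620830889 - 3163127352 - 2056148051 + 761002156 + 431149389 - 118114304 - 56634173 + 10619863 + 4087968 - 451276 - 124754 + 5604 + 792 - 2
= 30388671978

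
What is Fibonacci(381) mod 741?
401

Matrix identity: Q^n = [[F_(n+1), F_n], [F_n, F_(n-1)]] with Q = [[1,1],[1,0]].
n = 381 = 101111101₂. Square-and-multiply, entries mod 741:
Q^1 = [[1,1],[1,0]]
Q^2 = (Q^1)² = [[2,1],[1,1]]
Q^5 = (Q^2)²·Q = [[8,5],[5,3]]
Q^11 = (Q^5)²·Q = [[144,89],[89,55]]
Q^23 = (Q^11)²·Q = [[426,499],[499,668]]
Q^47 = (Q^23)²·Q = [[486,697],[697,530]]
Q^95 = (Q^47)²·Q = [[27,271],[271,497]]
Q^190 = (Q^95)² = [[70,473],[473,338]]
Q^381 = (Q^190)²·Q = [[725,401],[401,324]]
F_381 mod 741 = Q^381[0][1] = 401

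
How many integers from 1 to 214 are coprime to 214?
106

214 = 2 × 107
φ(n) = n × ∏(1 - 1/p) for each prime p dividing n
φ(214) = 214 × (1 - 1/2) × (1 - 1/107) = 106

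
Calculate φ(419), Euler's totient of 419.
418

419 = 419
φ(n) = n × ∏(1 - 1/p) for each prime p dividing n
φ(419) = 419 × (1 - 1/419) = 418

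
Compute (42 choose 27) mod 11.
4

Using Lucas' theorem:
Write n=42 and k=27 in base 11:
n in base 11: [3, 9]
k in base 11: [2, 5]
C(42,27) mod 11 = ∏ C(n_i, k_i) mod 11
Digit binomials (mod 11): C(3,2) = 3; C(9,5) = 126 ≡ 5
Product: 3 × 5 = 15 ≡ 4 (mod 11)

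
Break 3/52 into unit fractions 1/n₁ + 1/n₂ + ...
1/18 + 1/468

Greedy algorithm:
3/52: ceiling(52/3) = 18, use 1/18
1/468: ceiling(468/1) = 468, use 1/468
Result: 3/52 = 1/18 + 1/468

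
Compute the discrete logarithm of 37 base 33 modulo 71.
20

Baby-step giant-step with step n = ⌈√71⌉ = 9.
Baby steps 33^j mod 71 (j:value) for j=0..8: 0:1, 1:33, 2:24, 3:11, 4:8, 5:51, 6:50, 7:17, 8:64.
Giant-step multiplier: 33^(-9) ≡ 33^(70-9) = 33^61 ≡ 67 (mod 71).
Giant steps γ_i = 37·67^i mod 71: γ_0=37, γ_1=65, γ_2=24 (in table at j=2).
x = i·n + j = 2·9 + 2 = 20.
Check: 33^20 ≡ 37 (mod 71).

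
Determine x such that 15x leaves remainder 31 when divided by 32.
x ≡ 17 (mod 32)

gcd(15, 32) = 1, which divides 31, so solutions exist.
Find 15^(-1) mod 32 by the extended Euclidean algorithm:
32 = 2 × 15 + 2  ⟹  2 = (1)·32 + (-2)·15
15 = 7 × 2 + 1  ⟹  1 = (-7)·32 + (15)·15
So (15)·15 ≡ 1 (mod 32), i.e. 15^(-1) ≡ 15 (mod 32).
x ≡ 15 × 31 = 465 ≡ 17 (mod 32).
Check: 15 × 17 = 255 ≡ 31 (mod 32).
Unique solution: x ≡ 17 (mod 32)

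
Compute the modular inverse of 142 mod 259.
228

gcd(142, 259) = 1, so the inverse exists.
Extended Euclidean algorithm on (259, 142):
259 = 1 × 142 + 117  ⟹  117 = (1)·259 + (-1)·142
142 = 1 × 117 + 25  ⟹  25 = (-1)·259 + (2)·142
117 = 4 × 25 + 17  ⟹  17 = (5)·259 + (-9)·142
25 = 1 × 17 + 8  ⟹  8 = (-6)·259 + (11)·142
17 = 2 × 8 + 1  ⟹  1 = (17)·259 + (-31)·142
So (-31)·142 ≡ 1 (mod 259), i.e. 142^(-1) ≡ -31 ≡ 228 (mod 259).
Check: 142 × 228 = 32376 ≡ 1 (mod 259)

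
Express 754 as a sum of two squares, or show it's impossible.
5² + 27² (a=5, b=27)

Factorization: 754 = 2 × 13 × 29
By Fermat: n is sum of two squares iff every prime p ≡ 3 (mod 4) appears to even power.
All primes ≡ 3 (mod 4) appear to even power.
Search a = 0, 1, 2, … for 754 - a² a perfect square: first hit at a = 5: 754 - 25 = 729 = 27².
754 = 5² + 27² = 25 + 729 ✓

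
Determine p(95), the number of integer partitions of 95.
104651419

p(n) counts ways to write n as a sum of positive integers (order ignored).
Euler's pentagonal recurrence: p(k) = p(k-1) + p(k-2) - p(k-5) - p(k-7) + p(k-12) + p(k-15) - ... (offsets j(3j∓1)/2, signs ++--, p(0)=1, p(<0)=0).
DP table for k = 0..94: p(0)=1, p(1)=1, p(2)=2, p(3)=3, p(4)=5, p(5)=7, p(6)=11, p(7)=15, p(8)=22, p(9)=30, p(10)=42, p(11)=56, p(12)=77, p(13)=101, p(14)=135, p(15)=176, p(16)=231, p(17)=297, p(18)=385, p(19)=490, p(20)=627, p(21)=792, p(22)=1002, p(23)=1255, p(24)=1575, p(25)=1958, p(26)=2436, p(27)=3010, p(28)=3718, p(29)=4565, p(30)=5604, p(31)=6842, p(32)=8349, p(33)=10143, p(34)=12310, p(35)=14883, p(36)=17977, p(37)=21637, p(38)=26015, p(39)=31185, p(40)=37338, p(41)=44583, p(42)=53174, p(43)=63261, p(44)=75175, p(45)=89134, p(46)=105558, p(47)=124754, p(48)=147273, p(49)=173525, p(50)=204226, p(51)=239943, p(52)=281589, p(53)=329931, p(54)=386155, p(55)=451276, p(56)=526823, p(57)=614154, p(58)=715220, p(59)=831820, p(60)=966467, p(61)=1121505, p(62)=1300156, p(63)=1505499, p(64)=1741630, p(65)=2012558, p(66)=2323520, p(67)=2679689, p(68)=3087735, p(69)=3554345, p(70)=4087968, p(71)=4697205, p(72)=5392783, p(73)=6185689, p(74)=7089500, p(75)=8118264, p(76)=9289091, p(77)=10619863, p(78)=12132164, p(79)=13848650, p(80)=15796476, p(81)=18004327, p(82)=20506255, p(83)=23338469, p(84)=26543660, p(85)=30167357, p(86)=34262962, p(87)=38887673, p(88)=44108109, p(89)=49995925, p(90)=56634173, p(91)=64112359, p(92)=72533807, p(93)=82010177, p(94)=92669720.
Final step: p(95) = p(94) + p(93) - p(90) - p(88) + p(83) + p(80) - p(73) - p(69) + p(60) + p(55) - p(44) - p(38) + p(25) + p(18) - p(3)
= 92669720 + 82010177 - 56634173 - 44108109 + 23338469 + 15796476 - 6185689 - 3554345 + 966467 + 451276 - 75175 - 26015 + 1958 + 385 - 3
= 104651419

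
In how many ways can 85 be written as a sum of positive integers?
30167357

p(n) counts ways to write n as a sum of positive integers (order ignored).
Euler's pentagonal recurrence: p(k) = p(k-1) + p(k-2) - p(k-5) - p(k-7) + p(k-12) + p(k-15) - ... (offsets j(3j∓1)/2, signs ++--, p(0)=1, p(<0)=0).
DP table for k = 0..84: p(0)=1, p(1)=1, p(2)=2, p(3)=3, p(4)=5, p(5)=7, p(6)=11, p(7)=15, p(8)=22, p(9)=30, p(10)=42, p(11)=56, p(12)=77, p(13)=101, p(14)=135, p(15)=176, p(16)=231, p(17)=297, p(18)=385, p(19)=490, p(20)=627, p(21)=792, p(22)=1002, p(23)=1255, p(24)=1575, p(25)=1958, p(26)=2436, p(27)=3010, p(28)=3718, p(29)=4565, p(30)=5604, p(31)=6842, p(32)=8349, p(33)=10143, p(34)=12310, p(35)=14883, p(36)=17977, p(37)=21637, p(38)=26015, p(39)=31185, p(40)=37338, p(41)=44583, p(42)=53174, p(43)=63261, p(44)=75175, p(45)=89134, p(46)=105558, p(47)=124754, p(48)=147273, p(49)=173525, p(50)=204226, p(51)=239943, p(52)=281589, p(53)=329931, p(54)=386155, p(55)=451276, p(56)=526823, p(57)=614154, p(58)=715220, p(59)=831820, p(60)=966467, p(61)=1121505, p(62)=1300156, p(63)=1505499, p(64)=1741630, p(65)=2012558, p(66)=2323520, p(67)=2679689, p(68)=3087735, p(69)=3554345, p(70)=4087968, p(71)=4697205, p(72)=5392783, p(73)=6185689, p(74)=7089500, p(75)=8118264, p(76)=9289091, p(77)=10619863, p(78)=12132164, p(79)=13848650, p(80)=15796476, p(81)=18004327, p(82)=20506255, p(83)=23338469, p(84)=26543660.
Final step: p(85) = p(84) + p(83) - p(80) - p(78) + p(73) + p(70) - p(63) - p(59) + p(50) + p(45) - p(34) - p(28) + p(15) + p(8)
= 26543660 + 23338469 - 15796476 - 12132164 + 6185689 + 4087968 - 1505499 - 831820 + 204226 + 89134 - 12310 - 3718 + 176 + 22
= 30167357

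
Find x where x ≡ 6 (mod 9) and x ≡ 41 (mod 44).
393

Using Chinese Remainder Theorem:
M = 9 × 44 = 396
M1 = 44, M2 = 9
y1 = 44^(-1) mod 9 = 8
y2 = 9^(-1) mod 44 = 5
x = (6×44×8 + 41×9×5) mod 396 = 393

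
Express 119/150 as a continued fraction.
[0; 1, 3, 1, 5, 5]

Euclidean algorithm steps:
119 = 0 × 150 + 119
150 = 1 × 119 + 31
119 = 3 × 31 + 26
31 = 1 × 26 + 5
26 = 5 × 5 + 1
5 = 5 × 1 + 0
Continued fraction: [0; 1, 3, 1, 5, 5]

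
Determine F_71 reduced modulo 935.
749

Matrix identity: Q^n = [[F_(n+1), F_n], [F_n, F_(n-1)]] with Q = [[1,1],[1,0]].
n = 71 = 1000111₂. Square-and-multiply, entries mod 935:
Q^1 = [[1,1],[1,0]]
Q^2 = (Q^1)² = [[2,1],[1,1]]
Q^4 = (Q^2)² = [[5,3],[3,2]]
Q^8 = (Q^4)² = [[34,21],[21,13]]
Q^17 = (Q^8)²·Q = [[714,662],[662,52]]
Q^35 = (Q^17)²·Q = [[272,885],[885,322]]
Q^71 = (Q^35)²·Q = [[34,749],[749,220]]
F_71 mod 935 = Q^71[0][1] = 749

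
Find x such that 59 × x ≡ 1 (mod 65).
54

gcd(59, 65) = 1, so the inverse exists.
Extended Euclidean algorithm on (65, 59):
65 = 1 × 59 + 6  ⟹  6 = (1)·65 + (-1)·59
59 = 9 × 6 + 5  ⟹  5 = (-9)·65 + (10)·59
6 = 1 × 5 + 1  ⟹  1 = (10)·65 + (-11)·59
So (-11)·59 ≡ 1 (mod 65), i.e. 59^(-1) ≡ -11 ≡ 54 (mod 65).
Check: 59 × 54 = 3186 ≡ 1 (mod 65)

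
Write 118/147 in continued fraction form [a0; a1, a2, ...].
[0; 1, 4, 14, 2]

Euclidean algorithm steps:
118 = 0 × 147 + 118
147 = 1 × 118 + 29
118 = 4 × 29 + 2
29 = 14 × 2 + 1
2 = 2 × 1 + 0
Continued fraction: [0; 1, 4, 14, 2]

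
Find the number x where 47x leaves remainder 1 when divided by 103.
57

gcd(47, 103) = 1, so the inverse exists.
Extended Euclidean algorithm on (103, 47):
103 = 2 × 47 + 9  ⟹  9 = (1)·103 + (-2)·47
47 = 5 × 9 + 2  ⟹  2 = (-5)·103 + (11)·47
9 = 4 × 2 + 1  ⟹  1 = (21)·103 + (-46)·47
So (-46)·47 ≡ 1 (mod 103), i.e. 47^(-1) ≡ -46 ≡ 57 (mod 103).
Check: 47 × 57 = 2679 ≡ 1 (mod 103)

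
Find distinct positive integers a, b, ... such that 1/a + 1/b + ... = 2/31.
1/16 + 1/496

Greedy algorithm:
2/31: ceiling(31/2) = 16, use 1/16
1/496: ceiling(496/1) = 496, use 1/496
Result: 2/31 = 1/16 + 1/496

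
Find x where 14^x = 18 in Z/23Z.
10

Baby-step giant-step with step n = ⌈√23⌉ = 5.
Baby steps 14^j mod 23 (j:value) for j=0..4: 0:1, 1:14, 2:12, 3:7, 4:6.
Giant-step multiplier: 14^(-5) ≡ 14^(22-5) = 14^17 ≡ 20 (mod 23).
Giant steps γ_i = 18·20^i mod 23: γ_0=18, γ_1=15, γ_2=1 (in table at j=0).
x = i·n + j = 2·5 + 0 = 10.
Check: 14^10 ≡ 18 (mod 23).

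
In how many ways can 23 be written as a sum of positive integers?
1255

p(n) counts ways to write n as a sum of positive integers (order ignored).
Euler's pentagonal recurrence: p(k) = p(k-1) + p(k-2) - p(k-5) - p(k-7) + p(k-12) + p(k-15) - ... (offsets j(3j∓1)/2, signs ++--, p(0)=1, p(<0)=0).
DP table for k = 0..22: p(0)=1, p(1)=1, p(2)=2, p(3)=3, p(4)=5, p(5)=7, p(6)=11, p(7)=15, p(8)=22, p(9)=30, p(10)=42, p(11)=56, p(12)=77, p(13)=101, p(14)=135, p(15)=176, p(16)=231, p(17)=297, p(18)=385, p(19)=490, p(20)=627, p(21)=792, p(22)=1002.
Final step: p(23) = p(22) + p(21) - p(18) - p(16) + p(11) + p(8) - p(1)
= 1002 + 792 - 385 - 231 + 56 + 22 - 1
= 1255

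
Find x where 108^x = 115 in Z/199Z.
50

Baby-step giant-step with step n = ⌈√199⌉ = 15.
Baby steps 108^j mod 199 (j:value) for j=0..14: 0:1, 1:108, 2:122, 3:42, 4:158, 5:149, 6:172, 7:69, 8:89, 9:60, 10:112, 11:156, 12:132, 13:127, 14:184.
Giant-step multiplier: 108^(-15) ≡ 108^(198-15) = 108^183 ≡ 135 (mod 199).
Giant steps γ_i = 115·135^i mod 199: γ_0=115, γ_1=3, γ_2=7, γ_3=149 (in table at j=5).
x = i·n + j = 3·15 + 5 = 50.
Check: 108^50 ≡ 115 (mod 199).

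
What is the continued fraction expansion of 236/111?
[2; 7, 1, 13]

Euclidean algorithm steps:
236 = 2 × 111 + 14
111 = 7 × 14 + 13
14 = 1 × 13 + 1
13 = 13 × 1 + 0
Continued fraction: [2; 7, 1, 13]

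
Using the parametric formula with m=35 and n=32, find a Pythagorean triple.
(201, 2240, 2249)

Euclid's formula: a = m² - n², b = 2mn, c = m² + n²
m = 35, n = 32
a = 35² - 32² = 1225 - 1024 = 201
b = 2 × 35 × 32 = 2240
c = 35² + 32² = 1225 + 1024 = 2249
Verification: 201² + 2240² = 40401 + 5017600 = 5058001 = 2249² ✓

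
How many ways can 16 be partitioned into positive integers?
231

p(n) counts ways to write n as a sum of positive integers (order ignored).
Euler's pentagonal recurrence: p(k) = p(k-1) + p(k-2) - p(k-5) - p(k-7) + p(k-12) + p(k-15) - ... (offsets j(3j∓1)/2, signs ++--, p(0)=1, p(<0)=0).
DP table for k = 0..15: p(0)=1, p(1)=1, p(2)=2, p(3)=3, p(4)=5, p(5)=7, p(6)=11, p(7)=15, p(8)=22, p(9)=30, p(10)=42, p(11)=56, p(12)=77, p(13)=101, p(14)=135, p(15)=176.
Final step: p(16) = p(15) + p(14) - p(11) - p(9) + p(4) + p(1)
= 176 + 135 - 56 - 30 + 5 + 1
= 231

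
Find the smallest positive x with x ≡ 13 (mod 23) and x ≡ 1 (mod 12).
13

Using Chinese Remainder Theorem:
M = 23 × 12 = 276
M1 = 12, M2 = 23
y1 = 12^(-1) mod 23 = 2
y2 = 23^(-1) mod 12 = 11
x = (13×12×2 + 1×23×11) mod 276 = 13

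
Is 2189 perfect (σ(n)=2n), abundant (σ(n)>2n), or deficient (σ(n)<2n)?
deficient

Proper divisors of 2189: sum = 1 + 11 + 199 = 211
Since 211 < 2189, 2189 is deficient.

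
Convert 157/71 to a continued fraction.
[2; 4, 1, 2, 1, 3]

Euclidean algorithm steps:
157 = 2 × 71 + 15
71 = 4 × 15 + 11
15 = 1 × 11 + 4
11 = 2 × 4 + 3
4 = 1 × 3 + 1
3 = 3 × 1 + 0
Continued fraction: [2; 4, 1, 2, 1, 3]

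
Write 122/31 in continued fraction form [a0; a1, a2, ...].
[3; 1, 14, 2]

Euclidean algorithm steps:
122 = 3 × 31 + 29
31 = 1 × 29 + 2
29 = 14 × 2 + 1
2 = 2 × 1 + 0
Continued fraction: [3; 1, 14, 2]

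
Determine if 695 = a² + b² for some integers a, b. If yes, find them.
Not possible

Factorization: 695 = 5 × 139
By Fermat: n is sum of two squares iff every prime p ≡ 3 (mod 4) appears to even power.
Prime(s) ≡ 3 (mod 4) with odd exponent: [(139, 1)]
Therefore 695 cannot be expressed as a² + b².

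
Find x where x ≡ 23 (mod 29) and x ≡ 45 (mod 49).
1270

Using Chinese Remainder Theorem:
M = 29 × 49 = 1421
M1 = 49, M2 = 29
y1 = 49^(-1) mod 29 = 16
y2 = 29^(-1) mod 49 = 22
x = (23×49×16 + 45×29×22) mod 1421 = 1270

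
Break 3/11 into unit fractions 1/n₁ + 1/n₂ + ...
1/4 + 1/44

Greedy algorithm:
3/11: ceiling(11/3) = 4, use 1/4
1/44: ceiling(44/1) = 44, use 1/44
Result: 3/11 = 1/4 + 1/44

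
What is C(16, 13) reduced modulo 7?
0

Using Lucas' theorem:
Write n=16 and k=13 in base 7:
n in base 7: [2, 2]
k in base 7: [1, 6]
C(16,13) mod 7 = ∏ C(n_i, k_i) mod 7
Digit binomials (mod 7): C(2,1) = 2; C(2,6) = 0 (k_i > n_i)
Product: 2 × 0 = 0 ≡ 0 (mod 7)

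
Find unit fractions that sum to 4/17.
1/5 + 1/29 + 1/1233 + 1/3039345

Greedy algorithm:
4/17: ceiling(17/4) = 5, use 1/5
3/85: ceiling(85/3) = 29, use 1/29
2/2465: ceiling(2465/2) = 1233, use 1/1233
1/3039345: ceiling(3039345/1) = 3039345, use 1/3039345
Result: 4/17 = 1/5 + 1/29 + 1/1233 + 1/3039345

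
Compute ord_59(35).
29

59 is prime, so ord(35) divides φ(59) = 58.
Divisors of 58: 1, 2, 29, 58.
Repeated squaring: 35^1 ≡ 35, 35^2 ≡ 45, 35^4 ≡ 19, 35^8 ≡ 7, 35^16 ≡ 49, 35^32 ≡ 41 (mod 59).
Test 35^d mod 59 for each divisor d in increasing order:
35^1 ≡ 35
35^2 ≡ 45
35^29 = 35^16·35^8·35^4·35^1 ≡ 1  ← first divisor giving 1
The order is 29.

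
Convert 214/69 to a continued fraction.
[3; 9, 1, 6]

Euclidean algorithm steps:
214 = 3 × 69 + 7
69 = 9 × 7 + 6
7 = 1 × 6 + 1
6 = 6 × 1 + 0
Continued fraction: [3; 9, 1, 6]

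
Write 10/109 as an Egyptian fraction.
1/11 + 1/1199

Greedy algorithm:
10/109: ceiling(109/10) = 11, use 1/11
1/1199: ceiling(1199/1) = 1199, use 1/1199
Result: 10/109 = 1/11 + 1/1199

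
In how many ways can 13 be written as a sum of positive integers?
101

p(n) counts ways to write n as a sum of positive integers (order ignored).
Euler's pentagonal recurrence: p(k) = p(k-1) + p(k-2) - p(k-5) - p(k-7) + p(k-12) + p(k-15) - ... (offsets j(3j∓1)/2, signs ++--, p(0)=1, p(<0)=0).
DP table for k = 0..12: p(0)=1, p(1)=1, p(2)=2, p(3)=3, p(4)=5, p(5)=7, p(6)=11, p(7)=15, p(8)=22, p(9)=30, p(10)=42, p(11)=56, p(12)=77.
Final step: p(13) = p(12) + p(11) - p(8) - p(6) + p(1)
= 77 + 56 - 22 - 11 + 1
= 101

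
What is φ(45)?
24

45 = 3^2 × 5
φ(n) = n × ∏(1 - 1/p) for each prime p dividing n
φ(45) = 45 × (1 - 1/3) × (1 - 1/5) = 24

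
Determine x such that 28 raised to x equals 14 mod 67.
30

Baby-step giant-step with step n = ⌈√67⌉ = 9.
Baby steps 28^j mod 67 (j:value) for j=0..8: 0:1, 1:28, 2:47, 3:43, 4:65, 5:11, 6:40, 7:48, 8:4.
Giant-step multiplier: 28^(-9) ≡ 28^(66-9) = 28^57 ≡ 3 (mod 67).
Giant steps γ_i = 14·3^i mod 67: γ_0=14, γ_1=42, γ_2=59, γ_3=43 (in table at j=3).
x = i·n + j = 3·9 + 3 = 30.
Check: 28^30 ≡ 14 (mod 67).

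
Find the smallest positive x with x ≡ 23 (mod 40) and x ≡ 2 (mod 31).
343

Using Chinese Remainder Theorem:
M = 40 × 31 = 1240
M1 = 31, M2 = 40
y1 = 31^(-1) mod 40 = 31
y2 = 40^(-1) mod 31 = 7
x = (23×31×31 + 2×40×7) mod 1240 = 343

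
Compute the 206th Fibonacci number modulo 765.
98

Matrix identity: Q^n = [[F_(n+1), F_n], [F_n, F_(n-1)]] with Q = [[1,1],[1,0]].
n = 206 = 11001110₂. Square-and-multiply, entries mod 765:
Q^1 = [[1,1],[1,0]]
Q^3 = (Q^1)²·Q = [[3,2],[2,1]]
Q^6 = (Q^3)² = [[13,8],[8,5]]
Q^12 = (Q^6)² = [[233,144],[144,89]]
Q^25 = (Q^12)²·Q = [[523,55],[55,468]]
Q^51 = (Q^25)²·Q = [[579,389],[389,190]]
Q^103 = (Q^51)²·Q = [[48,22],[22,26]]
Q^206 = (Q^103)² = [[493,98],[98,395]]
F_206 mod 765 = Q^206[0][1] = 98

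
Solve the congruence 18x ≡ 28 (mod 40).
x ≡ 6 (mod 20)

gcd(18, 40) = 2, which divides 28, so solutions exist.
Divide through by 2: 9x ≡ 14 (mod 20).
Find 9^(-1) mod 20 by the extended Euclidean algorithm:
20 = 2 × 9 + 2  ⟹  2 = (1)·20 + (-2)·9
9 = 4 × 2 + 1  ⟹  1 = (-4)·20 + (9)·9
So (9)·9 ≡ 1 (mod 20), i.e. 9^(-1) ≡ 9 (mod 20).
x ≡ 9 × 14 = 126 ≡ 6 (mod 20).
Check: 18 × 6 = 108 ≡ 28 (mod 40).
x ≡ 6 (mod 20), giving 2 solutions mod 40.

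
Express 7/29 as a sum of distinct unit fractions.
1/5 + 1/25 + 1/725

Greedy algorithm:
7/29: ceiling(29/7) = 5, use 1/5
6/145: ceiling(145/6) = 25, use 1/25
1/725: ceiling(725/1) = 725, use 1/725
Result: 7/29 = 1/5 + 1/25 + 1/725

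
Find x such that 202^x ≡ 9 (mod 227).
148

Baby-step giant-step with step n = ⌈√227⌉ = 16.
Baby steps 202^j mod 227 (j:value) for j=0..15: 0:1, 1:202, 2:171, 3:38, 4:185, 5:142, 6:82, 7:220, 8:175, 9:165, 10:188, 11:67, 12:141, 13:107, 14:49, 15:137.
Giant-step multiplier: 202^(-16) ≡ 202^(226-16) = 202^210 ≡ 34 (mod 227).
Giant steps γ_i = 9·34^i mod 227: γ_0=9, γ_1=79, γ_2=189, γ_3=70, γ_4=110, γ_5=108, γ_6=40, γ_7=225, γ_8=159, γ_9=185 (in table at j=4).
x = i·n + j = 9·16 + 4 = 148.
Check: 202^148 ≡ 9 (mod 227).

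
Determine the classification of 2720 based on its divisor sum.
abundant

Proper divisors of 2720: sum = 1 + 2 + 4 + 5 + 8 + 10 + 16 + 17 + ... + 340 + 544 + 680 + 1360 (23 divisors) = 4084
Since 4084 > 2720, 2720 is abundant.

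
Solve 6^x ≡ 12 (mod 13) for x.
6

Baby-step giant-step with step n = ⌈√13⌉ = 4.
Baby steps 6^j mod 13 (j:value) for j=0..3: 0:1, 1:6, 2:10, 3:8.
Giant-step multiplier: 6^(-4) ≡ 6^(12-4) = 6^8 ≡ 3 (mod 13).
Giant steps γ_i = 12·3^i mod 13: γ_0=12, γ_1=10 (in table at j=2).
x = i·n + j = 1·4 + 2 = 6.
Check: 6^6 ≡ 12 (mod 13).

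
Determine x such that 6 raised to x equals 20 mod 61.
12

Baby-step giant-step with step n = ⌈√61⌉ = 8.
Baby steps 6^j mod 61 (j:value) for j=0..7: 0:1, 1:6, 2:36, 3:33, 4:15, 5:29, 6:52, 7:7.
Giant-step multiplier: 6^(-8) ≡ 6^(60-8) = 6^52 ≡ 16 (mod 61).
Giant steps γ_i = 20·16^i mod 61: γ_0=20, γ_1=15 (in table at j=4).
x = i·n + j = 1·8 + 4 = 12.
Check: 6^12 ≡ 20 (mod 61).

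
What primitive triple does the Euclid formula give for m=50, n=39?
(979, 3900, 4021)

Euclid's formula: a = m² - n², b = 2mn, c = m² + n²
m = 50, n = 39
a = 50² - 39² = 2500 - 1521 = 979
b = 2 × 50 × 39 = 3900
c = 50² + 39² = 2500 + 1521 = 4021
Verification: 979² + 3900² = 958441 + 15210000 = 16168441 = 4021² ✓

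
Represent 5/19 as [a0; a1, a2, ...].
[0; 3, 1, 4]

Euclidean algorithm steps:
5 = 0 × 19 + 5
19 = 3 × 5 + 4
5 = 1 × 4 + 1
4 = 4 × 1 + 0
Continued fraction: [0; 3, 1, 4]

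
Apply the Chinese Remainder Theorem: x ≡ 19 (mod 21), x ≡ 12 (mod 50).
712

Using Chinese Remainder Theorem:
M = 21 × 50 = 1050
M1 = 50, M2 = 21
y1 = 50^(-1) mod 21 = 8
y2 = 21^(-1) mod 50 = 31
x = (19×50×8 + 12×21×31) mod 1050 = 712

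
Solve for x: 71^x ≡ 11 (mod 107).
86

Baby-step giant-step with step n = ⌈√107⌉ = 11.
Baby steps 71^j mod 107 (j:value) for j=0..10: 0:1, 1:71, 2:12, 3:103, 4:37, 5:59, 6:16, 7:66, 8:85, 9:43, 10:57.
Giant-step multiplier: 71^(-11) ≡ 71^(106-11) = 71^95 ≡ 45 (mod 107).
Giant steps γ_i = 11·45^i mod 107: γ_0=11, γ_1=67, γ_2=19, γ_3=106, γ_4=62, γ_5=8, γ_6=39, γ_7=43 (in table at j=9).
x = i·n + j = 7·11 + 9 = 86.
Check: 71^86 ≡ 11 (mod 107).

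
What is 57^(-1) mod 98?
43

gcd(57, 98) = 1, so the inverse exists.
Extended Euclidean algorithm on (98, 57):
98 = 1 × 57 + 41  ⟹  41 = (1)·98 + (-1)·57
57 = 1 × 41 + 16  ⟹  16 = (-1)·98 + (2)·57
41 = 2 × 16 + 9  ⟹  9 = (3)·98 + (-5)·57
16 = 1 × 9 + 7  ⟹  7 = (-4)·98 + (7)·57
9 = 1 × 7 + 2  ⟹  2 = (7)·98 + (-12)·57
7 = 3 × 2 + 1  ⟹  1 = (-25)·98 + (43)·57
So (43)·57 ≡ 1 (mod 98), i.e. 57^(-1) ≡ 43 (mod 98).
Check: 57 × 43 = 2451 ≡ 1 (mod 98)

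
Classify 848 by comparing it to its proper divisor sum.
deficient

Proper divisors of 848: sum = 1 + 2 + 4 + 8 + 16 + 53 + 106 + 212 + 424 = 826
Since 826 < 848, 848 is deficient.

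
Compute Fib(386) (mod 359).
96

Matrix identity: Q^n = [[F_(n+1), F_n], [F_n, F_(n-1)]] with Q = [[1,1],[1,0]].
n = 386 = 110000010₂. Square-and-multiply, entries mod 359:
Q^1 = [[1,1],[1,0]]
Q^3 = (Q^1)²·Q = [[3,2],[2,1]]
Q^6 = (Q^3)² = [[13,8],[8,5]]
Q^12 = (Q^6)² = [[233,144],[144,89]]
Q^24 = (Q^12)² = [[353,57],[57,296]]
Q^48 = (Q^24)² = [[54,16],[16,38]]
Q^96 = (Q^48)² = [[300,36],[36,264]]
Q^193 = (Q^96)²·Q = [[310,110],[110,200]]
Q^386 = (Q^193)² = [[141,96],[96,45]]
F_386 mod 359 = Q^386[0][1] = 96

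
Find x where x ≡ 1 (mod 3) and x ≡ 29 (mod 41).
70

Using Chinese Remainder Theorem:
M = 3 × 41 = 123
M1 = 41, M2 = 3
y1 = 41^(-1) mod 3 = 2
y2 = 3^(-1) mod 41 = 14
x = (1×41×2 + 29×3×14) mod 123 = 70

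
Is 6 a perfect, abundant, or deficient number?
perfect

Proper divisors of 6: sum = 1 + 2 + 3 = 6
Since 6 = 6, 6 is perfect.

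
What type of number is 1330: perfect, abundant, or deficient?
abundant

Proper divisors of 1330: sum = 1 + 2 + 5 + 7 + 10 + 14 + 19 + 35 + 38 + 70 + 95 + 133 + 190 + 266 + 665 = 1550
Since 1550 > 1330, 1330 is abundant.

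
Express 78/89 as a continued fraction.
[0; 1, 7, 11]

Euclidean algorithm steps:
78 = 0 × 89 + 78
89 = 1 × 78 + 11
78 = 7 × 11 + 1
11 = 11 × 1 + 0
Continued fraction: [0; 1, 7, 11]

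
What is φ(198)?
60

198 = 2 × 3^2 × 11
φ(n) = n × ∏(1 - 1/p) for each prime p dividing n
φ(198) = 198 × (1 - 1/2) × (1 - 1/3) × (1 - 1/11) = 60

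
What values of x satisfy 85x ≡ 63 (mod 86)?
x ≡ 23 (mod 86)

gcd(85, 86) = 1, which divides 63, so solutions exist.
Find 85^(-1) mod 86 by the extended Euclidean algorithm:
86 = 1 × 85 + 1  ⟹  1 = (1)·86 + (-1)·85
So (-1)·85 ≡ 1 (mod 86), i.e. 85^(-1) ≡ -1 ≡ 85 (mod 86).
x ≡ 85 × 63 = 5355 ≡ 23 (mod 86).
Check: 85 × 23 = 1955 ≡ 63 (mod 86).
Unique solution: x ≡ 23 (mod 86)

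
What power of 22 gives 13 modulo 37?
5

Baby-step giant-step with step n = ⌈√37⌉ = 7.
Baby steps 22^j mod 37 (j:value) for j=0..6: 0:1, 1:22, 2:3, 3:29, 4:9, 5:13, 6:27.
h = 13 is already in the table at j=5, so x = 5.
Check: 22^5 ≡ 13 (mod 37).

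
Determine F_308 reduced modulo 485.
11

Matrix identity: Q^n = [[F_(n+1), F_n], [F_n, F_(n-1)]] with Q = [[1,1],[1,0]].
n = 308 = 100110100₂. Square-and-multiply, entries mod 485:
Q^1 = [[1,1],[1,0]]
Q^2 = (Q^1)² = [[2,1],[1,1]]
Q^4 = (Q^2)² = [[5,3],[3,2]]
Q^9 = (Q^4)²·Q = [[55,34],[34,21]]
Q^19 = (Q^9)²·Q = [[460,301],[301,159]]
Q^38 = (Q^19)² = [[46,79],[79,452]]
Q^77 = (Q^38)²·Q = [[169,112],[112,57]]
Q^154 = (Q^77)² = [[365,92],[92,273]]
Q^308 = (Q^154)² = [[69,11],[11,58]]
F_308 mod 485 = Q^308[0][1] = 11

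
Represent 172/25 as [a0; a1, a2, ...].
[6; 1, 7, 3]

Euclidean algorithm steps:
172 = 6 × 25 + 22
25 = 1 × 22 + 3
22 = 7 × 3 + 1
3 = 3 × 1 + 0
Continued fraction: [6; 1, 7, 3]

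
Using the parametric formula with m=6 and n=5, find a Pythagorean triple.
(11, 60, 61)

Euclid's formula: a = m² - n², b = 2mn, c = m² + n²
m = 6, n = 5
a = 6² - 5² = 36 - 25 = 11
b = 2 × 6 × 5 = 60
c = 6² + 5² = 36 + 25 = 61
Verification: 11² + 60² = 121 + 3600 = 3721 = 61² ✓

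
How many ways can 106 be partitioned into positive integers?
384276336

p(n) counts ways to write n as a sum of positive integers (order ignored).
Euler's pentagonal recurrence: p(k) = p(k-1) + p(k-2) - p(k-5) - p(k-7) + p(k-12) + p(k-15) - ... (offsets j(3j∓1)/2, signs ++--, p(0)=1, p(<0)=0).
DP table for k = 0..105: p(0)=1, p(1)=1, p(2)=2, p(3)=3, p(4)=5, p(5)=7, p(6)=11, p(7)=15, p(8)=22, p(9)=30, p(10)=42, p(11)=56, p(12)=77, p(13)=101, p(14)=135, p(15)=176, p(16)=231, p(17)=297, p(18)=385, p(19)=490, p(20)=627, p(21)=792, p(22)=1002, p(23)=1255, p(24)=1575, p(25)=1958, p(26)=2436, p(27)=3010, p(28)=3718, p(29)=4565, p(30)=5604, p(31)=6842, p(32)=8349, p(33)=10143, p(34)=12310, p(35)=14883, p(36)=17977, p(37)=21637, p(38)=26015, p(39)=31185, p(40)=37338, p(41)=44583, p(42)=53174, p(43)=63261, p(44)=75175, p(45)=89134, p(46)=105558, p(47)=124754, p(48)=147273, p(49)=173525, p(50)=204226, p(51)=239943, p(52)=281589, p(53)=329931, p(54)=386155, p(55)=451276, p(56)=526823, p(57)=614154, p(58)=715220, p(59)=831820, p(60)=966467, p(61)=1121505, p(62)=1300156, p(63)=1505499, p(64)=1741630, p(65)=2012558, p(66)=2323520, p(67)=2679689, p(68)=3087735, p(69)=3554345, p(70)=4087968, p(71)=4697205, p(72)=5392783, p(73)=6185689, p(74)=7089500, p(75)=8118264, p(76)=9289091, p(77)=10619863, p(78)=12132164, p(79)=13848650, p(80)=15796476, p(81)=18004327, p(82)=20506255, p(83)=23338469, p(84)=26543660, p(85)=30167357, p(86)=34262962, p(87)=38887673, p(88)=44108109, p(89)=49995925, p(90)=56634173, p(91)=64112359, p(92)=72533807, p(93)=82010177, p(94)=92669720, p(95)=104651419, p(96)=118114304, p(97)=133230930, p(98)=150198136, p(99)=169229875, p(100)=190569292, p(101)=214481126, p(102)=241265379, p(103)=271248950, p(104)=304801365, p(105)=342325709.
Final step: p(106) = p(105) + p(104) - p(101) - p(99) + p(94) + p(91) - p(84) - p(80) + p(71) + p(66) - p(55) - p(49) + p(36) + p(29) - p(14) - p(6)
= 342325709 + 304801365 - 214481126 - 169229875 + 92669720 + 64112359 - 26543660 - 15796476 + 4697205 + 2323520 - 451276 - 173525 + 17977 + 4565 - 135 - 11
= 384276336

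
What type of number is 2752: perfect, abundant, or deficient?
abundant

Proper divisors of 2752: sum = 1 + 2 + 4 + 8 + 16 + 32 + 43 + 64 + 86 + 172 + 344 + 688 + 1376 = 2836
Since 2836 > 2752, 2752 is abundant.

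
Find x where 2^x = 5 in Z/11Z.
4

Baby-step giant-step with step n = ⌈√11⌉ = 4.
Baby steps 2^j mod 11 (j:value) for j=0..3: 0:1, 1:2, 2:4, 3:8.
Giant-step multiplier: 2^(-4) ≡ 2^(10-4) = 2^6 ≡ 9 (mod 11).
Giant steps γ_i = 5·9^i mod 11: γ_0=5, γ_1=1 (in table at j=0).
x = i·n + j = 1·4 + 0 = 4.
Check: 2^4 ≡ 5 (mod 11).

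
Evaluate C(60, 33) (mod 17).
0

Using Lucas' theorem:
Write n=60 and k=33 in base 17:
n in base 17: [3, 9]
k in base 17: [1, 16]
C(60,33) mod 17 = ∏ C(n_i, k_i) mod 17
Digit binomials (mod 17): C(3,1) = 3; C(9,16) = 0 (k_i > n_i)
Product: 3 × 0 = 0 ≡ 0 (mod 17)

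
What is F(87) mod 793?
730

Matrix identity: Q^n = [[F_(n+1), F_n], [F_n, F_(n-1)]] with Q = [[1,1],[1,0]].
n = 87 = 1010111₂. Square-and-multiply, entries mod 793:
Q^1 = [[1,1],[1,0]]
Q^2 = (Q^1)² = [[2,1],[1,1]]
Q^5 = (Q^2)²·Q = [[8,5],[5,3]]
Q^10 = (Q^5)² = [[89,55],[55,34]]
Q^21 = (Q^10)²·Q = [[265,637],[637,421]]
Q^43 = (Q^21)²·Q = [[233,194],[194,39]]
Q^87 = (Q^43)²·Q = [[367,730],[730,430]]
F_87 mod 793 = Q^87[0][1] = 730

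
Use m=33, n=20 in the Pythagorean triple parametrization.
(689, 1320, 1489)

Euclid's formula: a = m² - n², b = 2mn, c = m² + n²
m = 33, n = 20
a = 33² - 20² = 1089 - 400 = 689
b = 2 × 33 × 20 = 1320
c = 33² + 20² = 1089 + 400 = 1489
Verification: 689² + 1320² = 474721 + 1742400 = 2217121 = 1489² ✓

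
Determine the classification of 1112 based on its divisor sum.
deficient

Proper divisors of 1112: sum = 1 + 2 + 4 + 8 + 139 + 278 + 556 = 988
Since 988 < 1112, 1112 is deficient.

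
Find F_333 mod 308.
2

Matrix identity: Q^n = [[F_(n+1), F_n], [F_n, F_(n-1)]] with Q = [[1,1],[1,0]].
n = 333 = 101001101₂. Square-and-multiply, entries mod 308:
Q^1 = [[1,1],[1,0]]
Q^2 = (Q^1)² = [[2,1],[1,1]]
Q^5 = (Q^2)²·Q = [[8,5],[5,3]]
Q^10 = (Q^5)² = [[89,55],[55,34]]
Q^20 = (Q^10)² = [[166,297],[297,177]]
Q^41 = (Q^20)²·Q = [[188,265],[265,231]]
Q^83 = (Q^41)²·Q = [[80,233],[233,155]]
Q^166 = (Q^83)² = [[13,239],[239,82]]
Q^333 = (Q^166)²·Q = [[223,2],[2,221]]
F_333 mod 308 = Q^333[0][1] = 2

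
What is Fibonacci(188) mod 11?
10

Matrix identity: Q^n = [[F_(n+1), F_n], [F_n, F_(n-1)]] with Q = [[1,1],[1,0]].
n = 188 = 10111100₂. Square-and-multiply, entries mod 11:
Q^1 = [[1,1],[1,0]]
Q^2 = (Q^1)² = [[2,1],[1,1]]
Q^5 = (Q^2)²·Q = [[8,5],[5,3]]
Q^11 = (Q^5)²·Q = [[1,1],[1,0]]
Q^23 = (Q^11)²·Q = [[3,2],[2,1]]
Q^47 = (Q^23)²·Q = [[10,2],[2,8]]
Q^94 = (Q^47)² = [[5,3],[3,2]]
Q^188 = (Q^94)² = [[1,10],[10,2]]
F_188 mod 11 = Q^188[0][1] = 10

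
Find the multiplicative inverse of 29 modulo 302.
125

gcd(29, 302) = 1, so the inverse exists.
Extended Euclidean algorithm on (302, 29):
302 = 10 × 29 + 12  ⟹  12 = (1)·302 + (-10)·29
29 = 2 × 12 + 5  ⟹  5 = (-2)·302 + (21)·29
12 = 2 × 5 + 2  ⟹  2 = (5)·302 + (-52)·29
5 = 2 × 2 + 1  ⟹  1 = (-12)·302 + (125)·29
So (125)·29 ≡ 1 (mod 302), i.e. 29^(-1) ≡ 125 (mod 302).
Check: 29 × 125 = 3625 ≡ 1 (mod 302)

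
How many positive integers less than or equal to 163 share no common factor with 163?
162

163 = 163
φ(n) = n × ∏(1 - 1/p) for each prime p dividing n
φ(163) = 163 × (1 - 1/163) = 162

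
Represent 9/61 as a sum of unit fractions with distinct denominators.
1/7 + 1/214 + 1/91378

Greedy algorithm:
9/61: ceiling(61/9) = 7, use 1/7
2/427: ceiling(427/2) = 214, use 1/214
1/91378: ceiling(91378/1) = 91378, use 1/91378
Result: 9/61 = 1/7 + 1/214 + 1/91378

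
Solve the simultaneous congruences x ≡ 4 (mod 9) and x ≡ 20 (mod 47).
67

Using Chinese Remainder Theorem:
M = 9 × 47 = 423
M1 = 47, M2 = 9
y1 = 47^(-1) mod 9 = 5
y2 = 9^(-1) mod 47 = 21
x = (4×47×5 + 20×9×21) mod 423 = 67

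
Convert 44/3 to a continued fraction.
[14; 1, 2]

Euclidean algorithm steps:
44 = 14 × 3 + 2
3 = 1 × 2 + 1
2 = 2 × 1 + 0
Continued fraction: [14; 1, 2]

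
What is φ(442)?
192

442 = 2 × 13 × 17
φ(n) = n × ∏(1 - 1/p) for each prime p dividing n
φ(442) = 442 × (1 - 1/2) × (1 - 1/13) × (1 - 1/17) = 192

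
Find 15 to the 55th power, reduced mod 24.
15

Repeated squaring. Binary of 55 = 110111.
15^1 ≡ 15 (mod 24); 15^2 ≡ 9 (mod 24); 15^4 ≡ 9 (mod 24); 15^8 ≡ 9 (mod 24); 15^16 ≡ 9 (mod 24); 15^32 ≡ 9 (mod 24)
15^55 = 15^1 × 15^2 × 15^4 × 15^16 × 15^32 ≡ 15 (mod 24)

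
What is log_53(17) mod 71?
63

Baby-step giant-step with step n = ⌈√71⌉ = 9.
Baby steps 53^j mod 71 (j:value) for j=0..8: 0:1, 1:53, 2:40, 3:61, 4:38, 5:26, 6:29, 7:46, 8:24.
Giant-step multiplier: 53^(-9) ≡ 53^(70-9) = 53^61 ≡ 59 (mod 71).
Giant steps γ_i = 17·59^i mod 71: γ_0=17, γ_1=9, γ_2=34, γ_3=18, γ_4=68, γ_5=36, γ_6=65, γ_7=1 (in table at j=0).
x = i·n + j = 7·9 + 0 = 63.
Check: 53^63 ≡ 17 (mod 71).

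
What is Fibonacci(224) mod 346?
321

Matrix identity: Q^n = [[F_(n+1), F_n], [F_n, F_(n-1)]] with Q = [[1,1],[1,0]].
n = 224 = 11100000₂. Square-and-multiply, entries mod 346:
Q^1 = [[1,1],[1,0]]
Q^3 = (Q^1)²·Q = [[3,2],[2,1]]
Q^7 = (Q^3)²·Q = [[21,13],[13,8]]
Q^14 = (Q^7)² = [[264,31],[31,233]]
Q^28 = (Q^14)² = [[73,183],[183,236]]
Q^56 = (Q^28)² = [[66,149],[149,263]]
Q^112 = (Q^56)² = [[261,235],[235,26]]
Q^224 = (Q^112)² = [[170,321],[321,195]]
F_224 mod 346 = Q^224[0][1] = 321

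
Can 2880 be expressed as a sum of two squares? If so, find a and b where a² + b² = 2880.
24² + 48² (a=24, b=48)

Factorization: 2880 = 2^6 × 3^2 × 5
By Fermat: n is sum of two squares iff every prime p ≡ 3 (mod 4) appears to even power.
All primes ≡ 3 (mod 4) appear to even power.
Search a = 0, 1, 2, … for 2880 - a² a perfect square: first hit at a = 24: 2880 - 576 = 2304 = 48².
2880 = 24² + 48² = 576 + 2304 ✓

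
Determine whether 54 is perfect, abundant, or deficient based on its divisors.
abundant

Proper divisors of 54: sum = 1 + 2 + 3 + 6 + 9 + 18 + 27 = 66
Since 66 > 54, 54 is abundant.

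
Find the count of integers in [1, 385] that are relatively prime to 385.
240

385 = 5 × 7 × 11
φ(n) = n × ∏(1 - 1/p) for each prime p dividing n
φ(385) = 385 × (1 - 1/5) × (1 - 1/7) × (1 - 1/11) = 240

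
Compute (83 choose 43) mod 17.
8

Using Lucas' theorem:
Write n=83 and k=43 in base 17:
n in base 17: [4, 15]
k in base 17: [2, 9]
C(83,43) mod 17 = ∏ C(n_i, k_i) mod 17
Digit binomials (mod 17): C(4,2) = 6; C(15,9) = 5005 ≡ 7
Product: 6 × 7 = 42 ≡ 8 (mod 17)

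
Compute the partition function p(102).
241265379

p(n) counts ways to write n as a sum of positive integers (order ignored).
Euler's pentagonal recurrence: p(k) = p(k-1) + p(k-2) - p(k-5) - p(k-7) + p(k-12) + p(k-15) - ... (offsets j(3j∓1)/2, signs ++--, p(0)=1, p(<0)=0).
DP table for k = 0..101: p(0)=1, p(1)=1, p(2)=2, p(3)=3, p(4)=5, p(5)=7, p(6)=11, p(7)=15, p(8)=22, p(9)=30, p(10)=42, p(11)=56, p(12)=77, p(13)=101, p(14)=135, p(15)=176, p(16)=231, p(17)=297, p(18)=385, p(19)=490, p(20)=627, p(21)=792, p(22)=1002, p(23)=1255, p(24)=1575, p(25)=1958, p(26)=2436, p(27)=3010, p(28)=3718, p(29)=4565, p(30)=5604, p(31)=6842, p(32)=8349, p(33)=10143, p(34)=12310, p(35)=14883, p(36)=17977, p(37)=21637, p(38)=26015, p(39)=31185, p(40)=37338, p(41)=44583, p(42)=53174, p(43)=63261, p(44)=75175, p(45)=89134, p(46)=105558, p(47)=124754, p(48)=147273, p(49)=173525, p(50)=204226, p(51)=239943, p(52)=281589, p(53)=329931, p(54)=386155, p(55)=451276, p(56)=526823, p(57)=614154, p(58)=715220, p(59)=831820, p(60)=966467, p(61)=1121505, p(62)=1300156, p(63)=1505499, p(64)=1741630, p(65)=2012558, p(66)=2323520, p(67)=2679689, p(68)=3087735, p(69)=3554345, p(70)=4087968, p(71)=4697205, p(72)=5392783, p(73)=6185689, p(74)=7089500, p(75)=8118264, p(76)=9289091, p(77)=10619863, p(78)=12132164, p(79)=13848650, p(80)=15796476, p(81)=18004327, p(82)=20506255, p(83)=23338469, p(84)=26543660, p(85)=30167357, p(86)=34262962, p(87)=38887673, p(88)=44108109, p(89)=49995925, p(90)=56634173, p(91)=64112359, p(92)=72533807, p(93)=82010177, p(94)=92669720, p(95)=104651419, p(96)=118114304, p(97)=133230930, p(98)=150198136, p(99)=169229875, p(100)=190569292, p(101)=214481126.
Final step: p(102) = p(101) + p(100) - p(97) - p(95) + p(90) + p(87) - p(80) - p(76) + p(67) + p(62) - p(51) - p(45) + p(32) + p(25) - p(10) - p(2)
= 214481126 + 190569292 - 133230930 - 104651419 + 56634173 + 38887673 - 15796476 - 9289091 + 2679689 + 1300156 - 239943 - 89134 + 8349 + 1958 - 42 - 2
= 241265379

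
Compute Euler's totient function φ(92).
44

92 = 2^2 × 23
φ(n) = n × ∏(1 - 1/p) for each prime p dividing n
φ(92) = 92 × (1 - 1/2) × (1 - 1/23) = 44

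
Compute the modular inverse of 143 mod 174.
101

gcd(143, 174) = 1, so the inverse exists.
Extended Euclidean algorithm on (174, 143):
174 = 1 × 143 + 31  ⟹  31 = (1)·174 + (-1)·143
143 = 4 × 31 + 19  ⟹  19 = (-4)·174 + (5)·143
31 = 1 × 19 + 12  ⟹  12 = (5)·174 + (-6)·143
19 = 1 × 12 + 7  ⟹  7 = (-9)·174 + (11)·143
12 = 1 × 7 + 5  ⟹  5 = (14)·174 + (-17)·143
7 = 1 × 5 + 2  ⟹  2 = (-23)·174 + (28)·143
5 = 2 × 2 + 1  ⟹  1 = (60)·174 + (-73)·143
So (-73)·143 ≡ 1 (mod 174), i.e. 143^(-1) ≡ -73 ≡ 101 (mod 174).
Check: 143 × 101 = 14443 ≡ 1 (mod 174)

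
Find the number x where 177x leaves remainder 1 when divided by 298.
165

gcd(177, 298) = 1, so the inverse exists.
Extended Euclidean algorithm on (298, 177):
298 = 1 × 177 + 121  ⟹  121 = (1)·298 + (-1)·177
177 = 1 × 121 + 56  ⟹  56 = (-1)·298 + (2)·177
121 = 2 × 56 + 9  ⟹  9 = (3)·298 + (-5)·177
56 = 6 × 9 + 2  ⟹  2 = (-19)·298 + (32)·177
9 = 4 × 2 + 1  ⟹  1 = (79)·298 + (-133)·177
So (-133)·177 ≡ 1 (mod 298), i.e. 177^(-1) ≡ -133 ≡ 165 (mod 298).
Check: 177 × 165 = 29205 ≡ 1 (mod 298)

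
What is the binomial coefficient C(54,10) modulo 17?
0

Using Lucas' theorem:
Write n=54 and k=10 in base 17:
n in base 17: [3, 3]
k in base 17: [0, 10]
C(54,10) mod 17 = ∏ C(n_i, k_i) mod 17
Digit binomials (mod 17): C(3,0) = 1; C(3,10) = 0 (k_i > n_i)
Product: 1 × 0 = 0 ≡ 0 (mod 17)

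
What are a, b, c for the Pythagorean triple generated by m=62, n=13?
(3675, 1612, 4013)

Euclid's formula: a = m² - n², b = 2mn, c = m² + n²
m = 62, n = 13
a = 62² - 13² = 3844 - 169 = 3675
b = 2 × 62 × 13 = 1612
c = 62² + 13² = 3844 + 169 = 4013
Verification: 3675² + 1612² = 13505625 + 2598544 = 16104169 = 4013² ✓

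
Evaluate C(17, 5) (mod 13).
0

Using Lucas' theorem:
Write n=17 and k=5 in base 13:
n in base 13: [1, 4]
k in base 13: [0, 5]
C(17,5) mod 13 = ∏ C(n_i, k_i) mod 13
Digit binomials (mod 13): C(1,0) = 1; C(4,5) = 0 (k_i > n_i)
Product: 1 × 0 = 0 ≡ 0 (mod 13)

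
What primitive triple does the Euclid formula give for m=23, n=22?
(45, 1012, 1013)

Euclid's formula: a = m² - n², b = 2mn, c = m² + n²
m = 23, n = 22
a = 23² - 22² = 529 - 484 = 45
b = 2 × 23 × 22 = 1012
c = 23² + 22² = 529 + 484 = 1013
Verification: 45² + 1012² = 2025 + 1024144 = 1026169 = 1013² ✓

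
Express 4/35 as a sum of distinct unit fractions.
1/9 + 1/315

Greedy algorithm:
4/35: ceiling(35/4) = 9, use 1/9
1/315: ceiling(315/1) = 315, use 1/315
Result: 4/35 = 1/9 + 1/315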